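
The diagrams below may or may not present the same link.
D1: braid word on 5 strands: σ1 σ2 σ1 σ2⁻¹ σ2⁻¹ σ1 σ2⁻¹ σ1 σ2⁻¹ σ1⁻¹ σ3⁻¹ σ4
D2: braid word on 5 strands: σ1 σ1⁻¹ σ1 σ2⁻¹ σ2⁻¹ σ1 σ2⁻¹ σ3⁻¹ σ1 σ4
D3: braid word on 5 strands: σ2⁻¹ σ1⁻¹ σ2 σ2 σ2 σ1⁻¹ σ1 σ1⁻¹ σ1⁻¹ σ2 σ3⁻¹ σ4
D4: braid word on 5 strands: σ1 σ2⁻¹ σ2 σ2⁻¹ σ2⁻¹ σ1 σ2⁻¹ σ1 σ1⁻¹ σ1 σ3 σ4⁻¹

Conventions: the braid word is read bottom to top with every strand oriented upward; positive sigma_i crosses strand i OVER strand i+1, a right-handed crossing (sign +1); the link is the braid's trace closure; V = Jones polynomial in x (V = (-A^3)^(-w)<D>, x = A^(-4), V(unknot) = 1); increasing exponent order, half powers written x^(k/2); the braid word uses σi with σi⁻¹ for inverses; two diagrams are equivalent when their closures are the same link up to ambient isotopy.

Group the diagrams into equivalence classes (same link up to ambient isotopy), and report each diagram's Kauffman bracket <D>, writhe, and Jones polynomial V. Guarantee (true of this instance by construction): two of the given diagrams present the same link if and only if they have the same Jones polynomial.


equivalence classes: {D1, D2, D4} | {D3}
D1 (bracket -A^-12 + 2A^-8 - 2A^-4 + 3 - 2A^4 + 2A^8 - A^12; 12 crossings at w = 0): V = -x^-3 + 2x^-2 - 2x^-1 + 3 - 2x + 2x^2 - x^3
V(D2) = -x^-3 + 2x^-2 - 2x^-1 + 3 - 2x + 2x^2 - x^3  [10 crossings, <D> = -A^-12 + 2A^-8 - 2A^-4 + 3 - 2A^4 + 2A^8 - A^12, w = 0]
V(D3) = -x^-3 + x^-2 - x^-1 + 3 - x + x^2 - x^3  (w 0, c 12, <D> = -A^-12 + A^-8 - A^-4 + 3 - A^4 + A^8 - A^12)
D4 (bracket -A^-12 + 2A^-8 - 2A^-4 + 3 - 2A^4 + 2A^8 - A^12; 12 crossings at w = 0): V = -x^-3 + 2x^-2 - 2x^-1 + 3 - 2x + 2x^2 - x^3
observation: V(x) takes 2 values over 4 diagrams, fixing the grouping


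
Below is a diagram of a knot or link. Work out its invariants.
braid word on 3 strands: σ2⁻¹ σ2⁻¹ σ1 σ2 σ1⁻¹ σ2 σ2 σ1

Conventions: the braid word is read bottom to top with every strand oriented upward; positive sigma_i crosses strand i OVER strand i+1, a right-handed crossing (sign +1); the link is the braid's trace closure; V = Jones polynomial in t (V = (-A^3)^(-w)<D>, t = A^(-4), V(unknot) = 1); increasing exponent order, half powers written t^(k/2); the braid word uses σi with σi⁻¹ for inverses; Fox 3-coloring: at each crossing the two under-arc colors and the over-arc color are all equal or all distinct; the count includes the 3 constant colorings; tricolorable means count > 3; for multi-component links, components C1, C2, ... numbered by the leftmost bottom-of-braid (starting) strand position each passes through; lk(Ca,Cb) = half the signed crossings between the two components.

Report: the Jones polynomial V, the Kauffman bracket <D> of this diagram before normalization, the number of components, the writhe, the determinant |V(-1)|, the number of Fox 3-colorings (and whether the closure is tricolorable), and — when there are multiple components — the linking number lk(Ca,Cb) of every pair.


V = -t^-1 + 2 - t + 2t^2 - t^3 + t^4 - t^5
<D> = -A^-14 + A^-10 - A^-6 + 2A^-2 - A^2 + 2A^6 - A^10 (w = +2)
1 component over 8 crossings, w = +2
9 Fox colorings among 3^8, |V(-1)| = 9: tricolorable
why: w = +2 (over 8 crossings) is diagram-only; (-A^3)^(-2) removes it from V


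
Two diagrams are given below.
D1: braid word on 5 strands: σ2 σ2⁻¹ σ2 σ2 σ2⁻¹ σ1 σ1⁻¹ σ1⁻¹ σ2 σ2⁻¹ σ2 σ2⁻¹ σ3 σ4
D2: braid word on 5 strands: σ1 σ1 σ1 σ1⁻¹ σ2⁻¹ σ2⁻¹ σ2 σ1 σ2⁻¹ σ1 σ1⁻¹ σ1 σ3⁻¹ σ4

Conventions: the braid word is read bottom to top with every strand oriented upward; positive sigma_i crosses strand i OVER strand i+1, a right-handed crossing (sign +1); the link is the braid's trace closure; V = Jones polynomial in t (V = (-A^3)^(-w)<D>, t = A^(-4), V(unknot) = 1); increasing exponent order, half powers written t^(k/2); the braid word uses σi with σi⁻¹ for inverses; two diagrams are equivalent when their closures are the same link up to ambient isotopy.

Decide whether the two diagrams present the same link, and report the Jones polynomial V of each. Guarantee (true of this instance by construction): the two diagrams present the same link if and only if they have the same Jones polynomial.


equivalent: no
V(D1) = 1  (w +2, c 14, <D> = A^6)
V(D2) = t^-1 - 1 + 2t - 2t^2 + 2t^3 - 2t^4 + t^5  [14 crossings, <D> = A^-14 - 2A^-10 + 2A^-6 - 2A^-2 + 2A^2 - A^6 + A^10, w = +2]
key observation: V(t) takes 2 values over 2 diagrams, fixing the grouping


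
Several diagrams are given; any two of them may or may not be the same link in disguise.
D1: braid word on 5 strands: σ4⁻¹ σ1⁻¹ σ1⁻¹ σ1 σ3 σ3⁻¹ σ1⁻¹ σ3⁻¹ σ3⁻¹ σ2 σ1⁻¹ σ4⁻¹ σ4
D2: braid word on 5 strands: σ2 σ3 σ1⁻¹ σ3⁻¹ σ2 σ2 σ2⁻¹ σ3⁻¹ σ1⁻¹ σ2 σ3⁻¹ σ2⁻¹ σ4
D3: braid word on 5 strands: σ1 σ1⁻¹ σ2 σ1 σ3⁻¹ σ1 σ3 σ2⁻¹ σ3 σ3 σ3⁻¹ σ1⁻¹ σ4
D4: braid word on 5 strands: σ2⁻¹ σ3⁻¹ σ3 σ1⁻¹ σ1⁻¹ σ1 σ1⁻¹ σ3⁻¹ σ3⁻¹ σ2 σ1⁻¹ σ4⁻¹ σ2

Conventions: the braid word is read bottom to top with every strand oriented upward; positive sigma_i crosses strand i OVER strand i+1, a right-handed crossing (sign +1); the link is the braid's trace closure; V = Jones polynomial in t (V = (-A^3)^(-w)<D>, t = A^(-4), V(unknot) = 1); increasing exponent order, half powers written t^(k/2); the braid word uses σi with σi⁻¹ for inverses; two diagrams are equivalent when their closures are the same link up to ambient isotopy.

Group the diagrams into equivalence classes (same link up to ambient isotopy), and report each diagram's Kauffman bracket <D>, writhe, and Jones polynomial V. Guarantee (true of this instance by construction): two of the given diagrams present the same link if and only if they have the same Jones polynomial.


classes: {D1, D4} | {D2} | {D3}
V(D1) = t^(-13/2) - t^(-11/2) + t^(-9/2) - 2t^(-7/2) - t^(-3/2)  [13 crossings, <D> = A^-9 + 2A^-1 - A^3 + A^7 - A^11, w = -5]
D2 (bracket A^-9 - 2A^-5 + 2A^-1 - 2A^3 + 3A^7 - A^11 + A^15; 13 crossings at w = -1): V = -t^(-9/2) + t^(-7/2) - 3t^(-5/2) + 2t^(-3/2) - 2t^(-1/2) + 2t^(1/2) - t^(3/2)
V(D3) = -t^(1/2) - t^(5/2)  (w +3, c 13, <D> = A^-1 + A^7)
V(D4) = t^(-13/2) - t^(-11/2) + t^(-9/2) - 2t^(-7/2) - t^(-3/2)  (w -5, c 13, <D> = A^-9 + 2A^-1 - A^3 + A^7 - A^11)
note: V(t) takes 3 values over 4 diagrams, fixing the grouping


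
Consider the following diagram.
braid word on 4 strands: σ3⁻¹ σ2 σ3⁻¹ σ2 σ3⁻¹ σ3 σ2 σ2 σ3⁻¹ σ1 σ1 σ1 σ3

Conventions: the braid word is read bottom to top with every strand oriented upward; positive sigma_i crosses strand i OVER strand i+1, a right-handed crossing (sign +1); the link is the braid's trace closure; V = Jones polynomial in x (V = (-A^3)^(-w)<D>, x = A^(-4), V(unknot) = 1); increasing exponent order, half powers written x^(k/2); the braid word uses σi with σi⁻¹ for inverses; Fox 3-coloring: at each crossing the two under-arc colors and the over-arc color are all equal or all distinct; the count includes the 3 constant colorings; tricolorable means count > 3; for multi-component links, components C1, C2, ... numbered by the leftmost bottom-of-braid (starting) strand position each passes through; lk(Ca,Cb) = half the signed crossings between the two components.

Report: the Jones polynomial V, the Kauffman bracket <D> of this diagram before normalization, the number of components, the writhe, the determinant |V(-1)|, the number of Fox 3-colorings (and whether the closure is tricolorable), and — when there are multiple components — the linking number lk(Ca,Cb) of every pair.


V = 1 - x + 3x^2 - 4x^3 + 5x^4 - 6x^5 + 5x^6 - 4x^7 + 3x^8 - x^9
<D> = A^-21 - 3A^-17 + 4A^-13 - 5A^-9 + 6A^-5 - 5A^-1 + 4A^3 - 3A^7 + A^11 - A^15 (w = +5)
1 component over 13 crossings, w = +5
9 Fox colorings among 3^13, |V(-1)| = 33: tricolorable
why: w = +5 (over 13 crossings) is diagram-only; (-A^3)^(-5) removes it from V


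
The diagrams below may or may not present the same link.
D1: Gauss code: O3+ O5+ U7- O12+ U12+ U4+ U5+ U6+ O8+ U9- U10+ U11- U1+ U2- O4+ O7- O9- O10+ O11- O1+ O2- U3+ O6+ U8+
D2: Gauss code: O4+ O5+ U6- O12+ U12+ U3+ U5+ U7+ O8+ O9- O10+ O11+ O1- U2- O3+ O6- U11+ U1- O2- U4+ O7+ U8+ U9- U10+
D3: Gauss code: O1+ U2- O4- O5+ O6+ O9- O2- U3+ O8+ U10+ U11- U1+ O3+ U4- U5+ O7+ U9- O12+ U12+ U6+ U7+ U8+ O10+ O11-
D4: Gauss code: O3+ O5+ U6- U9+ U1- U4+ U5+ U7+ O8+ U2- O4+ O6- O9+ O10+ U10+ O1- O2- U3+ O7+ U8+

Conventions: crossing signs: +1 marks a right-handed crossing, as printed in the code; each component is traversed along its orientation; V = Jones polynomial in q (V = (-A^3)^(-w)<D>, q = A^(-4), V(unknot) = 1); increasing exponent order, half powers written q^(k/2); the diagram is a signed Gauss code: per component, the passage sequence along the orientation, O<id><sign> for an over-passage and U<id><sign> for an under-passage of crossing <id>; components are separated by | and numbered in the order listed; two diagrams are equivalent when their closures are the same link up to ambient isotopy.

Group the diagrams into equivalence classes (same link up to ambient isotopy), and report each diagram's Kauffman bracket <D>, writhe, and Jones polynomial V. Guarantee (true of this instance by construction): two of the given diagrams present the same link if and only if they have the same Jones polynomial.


grouping into links: {D1, D2, D3, D4}
V(D1) = q + q^3 - q^4  (w +4, c 12, <D> = -A^-4 + 1 + A^8)
V(D2) = q + q^3 - q^4  (w +4, c 12, <D> = -A^-4 + 1 + A^8)
D3 (bracket -A^-4 + 1 + A^8; 12 crossings at w = +4): V = q + q^3 - q^4
V(D4) = q + q^3 - q^4  [10 crossings, <D> = -A^-4 + 1 + A^8, w = +4]
why: one V(q) for all 4 diagrams — one class (guaranteed)


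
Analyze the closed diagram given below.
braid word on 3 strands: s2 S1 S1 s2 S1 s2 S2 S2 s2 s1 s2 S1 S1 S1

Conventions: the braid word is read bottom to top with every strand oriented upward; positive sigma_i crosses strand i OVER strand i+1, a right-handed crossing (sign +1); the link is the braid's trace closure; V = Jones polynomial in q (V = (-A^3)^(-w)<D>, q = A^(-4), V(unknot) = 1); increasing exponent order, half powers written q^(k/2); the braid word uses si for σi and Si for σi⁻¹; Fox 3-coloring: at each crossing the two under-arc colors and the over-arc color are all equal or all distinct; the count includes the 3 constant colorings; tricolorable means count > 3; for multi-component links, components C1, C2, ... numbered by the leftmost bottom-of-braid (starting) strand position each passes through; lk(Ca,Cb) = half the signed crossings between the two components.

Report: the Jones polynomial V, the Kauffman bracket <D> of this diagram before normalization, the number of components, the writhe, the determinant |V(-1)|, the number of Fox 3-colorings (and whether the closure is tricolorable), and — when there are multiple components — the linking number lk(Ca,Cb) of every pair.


Jones polynomial: V(q) = -q^-6 + 2q^-5 - 4q^-4 + 5q^-3 - 4q^-2 + 5q^-1 - 3 + 2q - q^2
<D> = -A^-14 + 2A^-10 - 3A^-6 + 5A^-2 - 4A^2 + 5A^6 - 4A^10 + 2A^14 - A^18; writhe -2
components 1, writhe -2 (14 crossings)
3-colorings: 9 of 3^14, det 27 — tricolorable
note: V spans 8 powers of q: at least 8 crossings in any diagram


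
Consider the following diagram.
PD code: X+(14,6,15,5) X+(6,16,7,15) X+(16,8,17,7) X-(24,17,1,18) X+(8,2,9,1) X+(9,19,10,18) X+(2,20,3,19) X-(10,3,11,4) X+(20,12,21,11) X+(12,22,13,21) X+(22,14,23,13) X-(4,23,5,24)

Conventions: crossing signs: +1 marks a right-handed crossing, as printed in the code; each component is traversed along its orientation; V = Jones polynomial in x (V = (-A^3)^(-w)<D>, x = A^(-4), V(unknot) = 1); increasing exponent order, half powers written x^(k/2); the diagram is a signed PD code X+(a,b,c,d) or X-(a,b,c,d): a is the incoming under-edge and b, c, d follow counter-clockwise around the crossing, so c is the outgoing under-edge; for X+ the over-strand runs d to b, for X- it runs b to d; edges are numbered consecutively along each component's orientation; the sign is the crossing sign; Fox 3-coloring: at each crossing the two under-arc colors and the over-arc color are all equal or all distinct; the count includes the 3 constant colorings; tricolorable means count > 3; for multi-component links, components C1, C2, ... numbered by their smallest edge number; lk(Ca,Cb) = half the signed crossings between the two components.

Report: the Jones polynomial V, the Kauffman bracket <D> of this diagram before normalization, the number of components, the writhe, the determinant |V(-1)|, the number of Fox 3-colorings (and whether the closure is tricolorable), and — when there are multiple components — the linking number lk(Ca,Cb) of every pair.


Jones polynomial: V(x) = x^3 + x^5 - x^6 + x^7 - x^8 + x^9 - x^10
<D> = -A^-22 + A^-18 - A^-14 + A^-10 - A^-6 + A^-2 + A^6; writhe +6
components 1, writhe +6 (12 crossings)
3-colorings: 3 of 3^12, det 7 — not tricolorable
note: w = +6 (over 12 crossings) is diagram-only; (-A^3)^(-6) removes it from V


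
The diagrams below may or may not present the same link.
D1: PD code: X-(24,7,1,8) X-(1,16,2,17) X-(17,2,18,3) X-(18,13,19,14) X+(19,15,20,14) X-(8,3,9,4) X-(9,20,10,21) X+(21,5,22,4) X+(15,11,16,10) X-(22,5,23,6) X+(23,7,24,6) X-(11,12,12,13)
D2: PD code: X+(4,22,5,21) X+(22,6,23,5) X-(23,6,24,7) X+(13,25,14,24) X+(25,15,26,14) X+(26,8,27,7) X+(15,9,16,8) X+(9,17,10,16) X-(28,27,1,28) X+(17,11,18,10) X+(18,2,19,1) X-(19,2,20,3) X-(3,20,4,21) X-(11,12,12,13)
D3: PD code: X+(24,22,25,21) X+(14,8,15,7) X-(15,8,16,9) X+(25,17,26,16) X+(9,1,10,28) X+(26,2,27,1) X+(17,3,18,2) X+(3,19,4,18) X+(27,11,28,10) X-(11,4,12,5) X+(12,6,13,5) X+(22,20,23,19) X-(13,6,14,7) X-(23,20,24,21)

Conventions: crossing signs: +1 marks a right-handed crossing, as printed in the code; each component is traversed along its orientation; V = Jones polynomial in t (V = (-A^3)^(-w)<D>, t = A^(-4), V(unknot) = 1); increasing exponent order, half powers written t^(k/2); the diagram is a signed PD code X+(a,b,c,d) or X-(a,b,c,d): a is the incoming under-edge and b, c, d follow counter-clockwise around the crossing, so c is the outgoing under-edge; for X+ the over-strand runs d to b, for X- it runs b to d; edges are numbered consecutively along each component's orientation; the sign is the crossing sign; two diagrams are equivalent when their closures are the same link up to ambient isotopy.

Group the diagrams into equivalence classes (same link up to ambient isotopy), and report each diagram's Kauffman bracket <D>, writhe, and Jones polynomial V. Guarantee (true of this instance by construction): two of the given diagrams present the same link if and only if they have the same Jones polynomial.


grouping into links: {D1} | {D2} | {D3}
V(D1) = -t^-4 + t^-3 + t^-1  (w -4, c 12, <D> = A^-8 + 1 - A^4)
V(D2) = t^2 + t^4 - t^5 + t^6 - t^7  (w +4, c 14, <D> = -A^-16 + A^-12 - A^-8 + A^-4 + A^4)
D3 (bracket -A^-6 + A^-2 - A^2 + 2A^6 - A^10 + A^14; 14 crossings at w = +6): V = t - t^2 + 2t^3 - t^4 + t^5 - t^6
why: 3 values of V(t) split the 3 diagrams


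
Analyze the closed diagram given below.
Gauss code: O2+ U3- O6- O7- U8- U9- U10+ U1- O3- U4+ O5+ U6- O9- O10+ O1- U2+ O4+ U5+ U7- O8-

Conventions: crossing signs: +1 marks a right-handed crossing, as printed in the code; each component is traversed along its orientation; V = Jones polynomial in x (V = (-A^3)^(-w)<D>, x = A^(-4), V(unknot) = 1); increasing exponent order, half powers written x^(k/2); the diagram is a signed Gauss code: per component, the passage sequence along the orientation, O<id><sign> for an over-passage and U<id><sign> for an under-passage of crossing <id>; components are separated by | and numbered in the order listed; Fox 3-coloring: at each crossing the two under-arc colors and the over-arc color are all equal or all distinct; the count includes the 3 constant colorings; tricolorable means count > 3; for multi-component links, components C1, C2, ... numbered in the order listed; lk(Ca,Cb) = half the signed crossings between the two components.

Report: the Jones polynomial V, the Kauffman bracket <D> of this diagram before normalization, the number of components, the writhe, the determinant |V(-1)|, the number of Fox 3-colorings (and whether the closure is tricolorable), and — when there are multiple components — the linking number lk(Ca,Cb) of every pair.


V = -x^-5 + x^-4 - x^-3 + 2x^-2 - x^-1 + 2 - x
<D> = -A^-10 + 2A^-6 - A^-2 + 2A^2 - A^6 + A^10 - A^14 (w = -2)
1 component over 10 crossings, w = -2
9 Fox colorings among 3^10, |V(-1)| = 9: tricolorable
why: w = -2 shifts under R1 moves; the (-A^3)^(2) factor cancels that in V


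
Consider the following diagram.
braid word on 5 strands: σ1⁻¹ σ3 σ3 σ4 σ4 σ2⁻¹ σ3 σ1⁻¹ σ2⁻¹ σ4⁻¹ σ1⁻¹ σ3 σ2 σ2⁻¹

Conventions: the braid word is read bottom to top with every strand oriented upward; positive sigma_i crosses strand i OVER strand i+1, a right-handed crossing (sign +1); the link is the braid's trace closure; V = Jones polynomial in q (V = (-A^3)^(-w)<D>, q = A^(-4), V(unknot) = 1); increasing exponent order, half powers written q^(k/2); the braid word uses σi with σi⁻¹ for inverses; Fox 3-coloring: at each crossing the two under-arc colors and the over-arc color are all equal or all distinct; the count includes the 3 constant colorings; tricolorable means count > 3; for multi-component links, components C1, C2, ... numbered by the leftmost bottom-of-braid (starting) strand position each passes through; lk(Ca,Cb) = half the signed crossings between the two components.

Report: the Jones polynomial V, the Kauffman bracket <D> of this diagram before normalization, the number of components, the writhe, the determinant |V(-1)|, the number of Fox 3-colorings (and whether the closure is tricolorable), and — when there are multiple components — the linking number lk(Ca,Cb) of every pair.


V = q^-4 - 2q^-3 + 4q^-2 - 6q^-1 + 8 - 8q + 7q^2 - 6q^3 + 4q^4 - 2q^5 + q^6
<D> = A^-24 - 2A^-20 + 4A^-16 - 6A^-12 + 7A^-8 - 8A^-4 + 8 - 6A^4 + 4A^8 - 2A^12 + A^16 (w = 0)
1 component over 14 crossings, w = 0
3 Fox colorings among 3^14, |V(-1)| = 49: not tricolorable
why: w = 0 (over 14 crossings) is diagram-only; (-A^3)^(0) removes it from V


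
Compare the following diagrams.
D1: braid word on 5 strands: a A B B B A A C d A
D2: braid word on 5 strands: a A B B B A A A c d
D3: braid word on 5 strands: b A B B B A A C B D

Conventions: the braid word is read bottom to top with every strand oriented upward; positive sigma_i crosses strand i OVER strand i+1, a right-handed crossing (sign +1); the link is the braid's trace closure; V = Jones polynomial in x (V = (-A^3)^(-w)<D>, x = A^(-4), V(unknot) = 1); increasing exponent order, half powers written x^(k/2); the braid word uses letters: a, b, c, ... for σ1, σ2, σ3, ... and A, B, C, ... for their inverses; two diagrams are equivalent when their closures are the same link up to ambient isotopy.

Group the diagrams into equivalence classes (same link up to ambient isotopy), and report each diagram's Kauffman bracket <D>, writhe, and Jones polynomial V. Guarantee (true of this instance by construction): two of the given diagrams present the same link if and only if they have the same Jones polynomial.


classes: {D1, D2, D3}
V(D1) = x^-8 - 2x^-7 + x^-6 - 2x^-5 + 2x^-4 + x^-2  [10 crossings, <D> = A^-10 + 2A^-2 - 2A^2 + A^6 - 2A^10 + A^14, w = -6]
V(D2) = x^-8 - 2x^-7 + x^-6 - 2x^-5 + 2x^-4 + x^-2  [10 crossings, <D> = A^-4 + 2A^4 - 2A^8 + A^12 - 2A^16 + A^20, w = -4]
D3 (bracket A^-16 + 2A^-8 - 2A^-4 + 1 - 2A^4 + A^8; 10 crossings at w = -8): V = x^-8 - 2x^-7 + x^-6 - 2x^-5 + 2x^-4 + x^-2
note: one V(x) for all 3 diagrams — one class (guaranteed)


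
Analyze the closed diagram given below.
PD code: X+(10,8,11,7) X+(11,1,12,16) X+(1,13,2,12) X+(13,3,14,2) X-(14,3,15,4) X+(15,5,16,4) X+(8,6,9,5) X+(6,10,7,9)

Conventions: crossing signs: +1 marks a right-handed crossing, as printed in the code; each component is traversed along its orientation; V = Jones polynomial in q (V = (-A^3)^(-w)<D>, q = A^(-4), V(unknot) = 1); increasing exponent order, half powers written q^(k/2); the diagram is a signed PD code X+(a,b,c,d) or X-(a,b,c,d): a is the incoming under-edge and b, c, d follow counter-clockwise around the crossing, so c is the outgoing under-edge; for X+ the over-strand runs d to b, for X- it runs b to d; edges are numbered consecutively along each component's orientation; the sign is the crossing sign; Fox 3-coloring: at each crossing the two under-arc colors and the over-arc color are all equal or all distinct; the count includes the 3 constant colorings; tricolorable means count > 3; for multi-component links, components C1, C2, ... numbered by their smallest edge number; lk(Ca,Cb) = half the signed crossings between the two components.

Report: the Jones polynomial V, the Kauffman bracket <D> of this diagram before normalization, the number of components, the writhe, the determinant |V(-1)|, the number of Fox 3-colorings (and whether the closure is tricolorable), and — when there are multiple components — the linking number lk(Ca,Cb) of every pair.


Jones polynomial: V(q) = q^2 + 2q^4 - 2q^5 + q^6 - 2q^7 + q^8
<D> = A^-14 - 2A^-10 + A^-6 - 2A^-2 + 2A^2 + A^10; writhe +6
components 1, writhe +6 (8 crossings)
3-colorings: 27 of 3^8, det 9 — tricolorable
note: V spans 6 powers of q: at least 6 crossings in any diagram


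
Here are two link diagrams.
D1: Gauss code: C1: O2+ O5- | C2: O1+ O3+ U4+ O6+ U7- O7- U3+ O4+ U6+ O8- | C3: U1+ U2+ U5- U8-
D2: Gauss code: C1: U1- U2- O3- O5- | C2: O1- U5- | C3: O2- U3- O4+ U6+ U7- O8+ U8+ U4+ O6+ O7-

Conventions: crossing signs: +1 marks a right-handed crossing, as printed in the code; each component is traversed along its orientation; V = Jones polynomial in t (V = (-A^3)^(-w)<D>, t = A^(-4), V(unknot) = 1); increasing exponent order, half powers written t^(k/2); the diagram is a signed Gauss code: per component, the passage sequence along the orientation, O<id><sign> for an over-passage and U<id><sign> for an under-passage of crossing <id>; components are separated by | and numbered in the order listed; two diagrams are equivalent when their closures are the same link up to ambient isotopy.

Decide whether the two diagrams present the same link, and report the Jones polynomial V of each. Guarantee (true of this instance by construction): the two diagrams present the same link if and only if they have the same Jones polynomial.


equivalent: no
V(D1) = 1 + 2t + 2t^2 + t^3 - t^4 - t^5  (w +2, c 8, <D> = -A^-14 - A^-10 + A^-6 + 2A^-2 + 2A^2 + A^6)
D2 (bracket A^-2 + 2A^6 + A^14; 8 crossings at w = -2): V = t^-5 + 2t^-3 + t^-1
why: V(t) takes 2 values over 2 diagrams, fixing the grouping


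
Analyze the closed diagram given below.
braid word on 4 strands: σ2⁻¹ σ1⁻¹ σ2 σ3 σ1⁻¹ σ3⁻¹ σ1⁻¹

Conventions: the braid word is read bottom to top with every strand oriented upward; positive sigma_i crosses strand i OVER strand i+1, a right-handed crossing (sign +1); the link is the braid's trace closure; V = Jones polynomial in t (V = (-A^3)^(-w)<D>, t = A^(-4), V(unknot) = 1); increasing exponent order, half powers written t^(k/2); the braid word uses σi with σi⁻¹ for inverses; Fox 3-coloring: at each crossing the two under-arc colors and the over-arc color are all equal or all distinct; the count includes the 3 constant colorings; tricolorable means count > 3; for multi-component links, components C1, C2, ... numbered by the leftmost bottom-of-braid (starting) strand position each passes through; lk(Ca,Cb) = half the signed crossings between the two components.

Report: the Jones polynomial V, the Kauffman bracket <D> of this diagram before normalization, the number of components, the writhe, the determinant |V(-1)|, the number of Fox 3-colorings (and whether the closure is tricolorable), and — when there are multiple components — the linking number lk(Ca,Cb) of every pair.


V = t^-3 + t^-2 + t^-1 + 1
<D> = -A^-9 - A^-5 - A^-1 - A^3 (w = -3)
3 components over 7 crossings, w = -3
lk(C1,C2): -1
lk(C1,C3) = 0
linking number lk(C2,C3) = 0
9 Fox colorings among 3^7, |V(-1)| = 0: tricolorable
why: the 3 component pairs carry total linking -1


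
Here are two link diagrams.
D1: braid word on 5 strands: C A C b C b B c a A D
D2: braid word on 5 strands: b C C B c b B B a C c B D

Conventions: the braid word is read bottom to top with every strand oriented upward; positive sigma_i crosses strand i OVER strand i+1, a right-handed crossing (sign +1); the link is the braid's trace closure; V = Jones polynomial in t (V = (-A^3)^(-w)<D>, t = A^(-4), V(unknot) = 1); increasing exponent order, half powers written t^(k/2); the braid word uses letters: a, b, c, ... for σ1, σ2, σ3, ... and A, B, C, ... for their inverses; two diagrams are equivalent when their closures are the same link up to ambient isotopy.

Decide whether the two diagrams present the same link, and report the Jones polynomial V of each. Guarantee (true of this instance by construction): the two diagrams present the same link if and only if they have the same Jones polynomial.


equivalent: no
V(D1) = -t^(-5/2) - t^(-1/2)  (w -3, c 11, <D> = A^-7 + A)
V(D2) = -t^(-9/2) - t^(-5/2) + t^(-3/2) - t^(-1/2)  (w -3, c 13, <D> = A^-7 - A^-3 + A + A^9)
why: 2 classes among 2 diagrams; unequal V(t) rules out equality


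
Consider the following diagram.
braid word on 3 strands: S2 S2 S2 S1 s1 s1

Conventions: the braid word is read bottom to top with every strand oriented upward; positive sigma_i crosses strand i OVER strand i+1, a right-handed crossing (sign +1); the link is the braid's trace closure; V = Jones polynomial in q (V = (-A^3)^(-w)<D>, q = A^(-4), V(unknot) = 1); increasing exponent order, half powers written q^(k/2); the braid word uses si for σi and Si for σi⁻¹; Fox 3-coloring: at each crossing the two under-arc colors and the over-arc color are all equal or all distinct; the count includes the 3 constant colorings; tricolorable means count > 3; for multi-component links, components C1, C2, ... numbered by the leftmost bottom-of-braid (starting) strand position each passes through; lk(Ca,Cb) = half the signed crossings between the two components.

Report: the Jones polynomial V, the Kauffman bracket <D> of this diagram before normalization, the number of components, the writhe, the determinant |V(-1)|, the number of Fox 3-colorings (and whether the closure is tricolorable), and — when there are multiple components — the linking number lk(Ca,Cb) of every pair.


Jones polynomial: V(q) = -q^-4 + q^-3 + q^-1
<D> = A^-2 + A^6 - A^10; writhe -2
components 1, writhe -2 (6 crossings)
3-colorings: 9 of 3^6, det 3 — tricolorable
note: det 3 = |V(-1)|; divisible by 3, so tricolorable


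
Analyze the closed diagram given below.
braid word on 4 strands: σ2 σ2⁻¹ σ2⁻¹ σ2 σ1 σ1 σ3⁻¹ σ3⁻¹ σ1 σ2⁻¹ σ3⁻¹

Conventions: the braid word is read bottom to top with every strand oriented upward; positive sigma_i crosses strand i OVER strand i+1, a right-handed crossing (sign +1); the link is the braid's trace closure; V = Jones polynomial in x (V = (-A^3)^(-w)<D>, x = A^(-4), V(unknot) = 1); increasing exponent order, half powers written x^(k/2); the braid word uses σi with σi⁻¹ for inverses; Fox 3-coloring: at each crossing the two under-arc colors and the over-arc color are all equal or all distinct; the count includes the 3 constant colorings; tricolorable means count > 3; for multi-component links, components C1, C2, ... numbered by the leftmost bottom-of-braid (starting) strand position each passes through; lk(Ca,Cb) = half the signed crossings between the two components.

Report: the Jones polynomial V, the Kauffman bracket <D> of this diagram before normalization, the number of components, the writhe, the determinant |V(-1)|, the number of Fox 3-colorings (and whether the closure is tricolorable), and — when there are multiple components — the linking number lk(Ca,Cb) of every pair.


V = -x^-3 + x^-2 - x^-1 + 3 - x + x^2 - x^3
<D> = A^-15 - A^-11 + A^-7 - 3A^-3 + A - A^5 + A^9 (w = -1)
1 component over 11 crossings, w = -1
27 Fox colorings among 3^11, |V(-1)| = 9: tricolorable
why: palindromic: swapping x for 1/x fixes V


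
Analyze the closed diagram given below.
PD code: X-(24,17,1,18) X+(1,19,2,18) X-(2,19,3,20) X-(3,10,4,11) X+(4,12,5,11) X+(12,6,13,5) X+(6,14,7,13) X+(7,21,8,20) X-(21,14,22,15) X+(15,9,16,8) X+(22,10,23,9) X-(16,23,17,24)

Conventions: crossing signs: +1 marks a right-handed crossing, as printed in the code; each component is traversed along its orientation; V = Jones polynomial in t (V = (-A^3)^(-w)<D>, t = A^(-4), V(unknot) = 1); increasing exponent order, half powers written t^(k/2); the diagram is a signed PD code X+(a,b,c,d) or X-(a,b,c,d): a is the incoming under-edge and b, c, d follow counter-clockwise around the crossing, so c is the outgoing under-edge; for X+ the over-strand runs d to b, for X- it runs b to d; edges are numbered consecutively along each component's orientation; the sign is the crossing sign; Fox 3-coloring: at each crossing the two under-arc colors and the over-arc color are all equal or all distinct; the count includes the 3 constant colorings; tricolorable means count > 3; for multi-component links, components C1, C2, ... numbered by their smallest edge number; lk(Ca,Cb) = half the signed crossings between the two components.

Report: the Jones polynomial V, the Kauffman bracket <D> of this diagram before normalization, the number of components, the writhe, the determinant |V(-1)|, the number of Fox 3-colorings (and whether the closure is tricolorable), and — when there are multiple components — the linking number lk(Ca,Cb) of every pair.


V = -t^-1 + 2 - t + 2t^2 - t^3 + t^4 - t^5
<D> = -A^-14 + A^-10 - A^-6 + 2A^-2 - A^2 + 2A^6 - A^10 (w = +2)
1 component over 12 crossings, w = +2
9 Fox colorings among 3^12, |V(-1)| = 9: tricolorable
why: w = +2 shifts under R1 moves; the (-A^3)^(-2) factor cancels that in V


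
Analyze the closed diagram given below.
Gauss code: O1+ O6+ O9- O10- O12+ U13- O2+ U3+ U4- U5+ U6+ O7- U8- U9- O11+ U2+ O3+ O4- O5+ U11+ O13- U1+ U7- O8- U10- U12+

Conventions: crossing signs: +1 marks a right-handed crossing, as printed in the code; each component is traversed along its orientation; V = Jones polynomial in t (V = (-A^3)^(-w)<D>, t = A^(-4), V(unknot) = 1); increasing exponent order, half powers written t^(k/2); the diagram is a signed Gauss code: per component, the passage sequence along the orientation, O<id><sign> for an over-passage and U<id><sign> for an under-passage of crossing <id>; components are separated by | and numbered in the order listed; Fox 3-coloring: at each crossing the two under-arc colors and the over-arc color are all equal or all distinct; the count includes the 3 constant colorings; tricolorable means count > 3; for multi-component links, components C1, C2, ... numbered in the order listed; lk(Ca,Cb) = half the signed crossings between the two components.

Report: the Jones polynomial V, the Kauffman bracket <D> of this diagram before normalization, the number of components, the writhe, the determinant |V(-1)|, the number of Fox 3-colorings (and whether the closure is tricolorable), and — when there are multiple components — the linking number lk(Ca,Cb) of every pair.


V(t) = -t^-3 + 2t^-2 - 2t^-1 + 3 - 2t + 2t^2 - t^3
bracket: A^-9 - 2A^-5 + 2A^-1 - 3A^3 + 2A^7 - 2A^11 + A^15, w = +1
1 component, writhe +1, over 13 crossings
det 13, colorings 3 of 3^13 — not tricolorable
observation: palindromic: swapping t for 1/t fixes V


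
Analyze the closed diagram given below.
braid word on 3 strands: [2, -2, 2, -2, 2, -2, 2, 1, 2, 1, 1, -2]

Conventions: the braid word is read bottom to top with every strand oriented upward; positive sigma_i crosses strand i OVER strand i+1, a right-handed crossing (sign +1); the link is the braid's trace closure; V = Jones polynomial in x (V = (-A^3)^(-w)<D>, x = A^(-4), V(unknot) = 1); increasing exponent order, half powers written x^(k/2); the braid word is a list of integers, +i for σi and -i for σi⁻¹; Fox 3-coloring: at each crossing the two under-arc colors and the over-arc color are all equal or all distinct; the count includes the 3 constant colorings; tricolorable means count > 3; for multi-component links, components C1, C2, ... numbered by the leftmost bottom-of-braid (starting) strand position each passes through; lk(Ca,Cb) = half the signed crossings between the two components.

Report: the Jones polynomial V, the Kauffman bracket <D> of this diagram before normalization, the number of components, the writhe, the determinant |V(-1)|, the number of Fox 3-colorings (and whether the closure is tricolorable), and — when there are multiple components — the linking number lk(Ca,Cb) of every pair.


V = x + x^3 - x^4
<D> = -A^-4 + 1 + A^8 (w = +4)
1 component over 12 crossings, w = +4
9 Fox colorings among 3^12, |V(-1)| = 3: tricolorable
why: |V(-1)| = 3: so tricolorable, since 3 divides 3


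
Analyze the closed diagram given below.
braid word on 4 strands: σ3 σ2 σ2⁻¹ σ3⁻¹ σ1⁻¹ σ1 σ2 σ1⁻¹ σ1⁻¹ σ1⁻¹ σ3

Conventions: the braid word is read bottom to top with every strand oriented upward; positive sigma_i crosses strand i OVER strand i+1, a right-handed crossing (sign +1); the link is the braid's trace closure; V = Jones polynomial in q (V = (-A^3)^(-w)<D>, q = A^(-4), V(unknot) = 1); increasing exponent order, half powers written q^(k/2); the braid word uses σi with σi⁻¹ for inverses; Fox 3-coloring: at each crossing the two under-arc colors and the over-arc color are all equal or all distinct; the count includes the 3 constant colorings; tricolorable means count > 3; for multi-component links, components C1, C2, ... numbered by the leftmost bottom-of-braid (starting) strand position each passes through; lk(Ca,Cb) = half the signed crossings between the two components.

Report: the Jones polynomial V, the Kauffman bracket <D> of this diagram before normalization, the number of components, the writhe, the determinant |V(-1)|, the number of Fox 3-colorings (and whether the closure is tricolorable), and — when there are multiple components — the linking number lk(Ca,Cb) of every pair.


V = -q^-4 + q^-3 + q^-1
<D> = -A - A^9 + A^13 (w = -1)
1 component over 11 crossings, w = -1
9 Fox colorings among 3^11, |V(-1)| = 3: tricolorable
why: w = -1 (over 11 crossings) is diagram-only; (-A^3)^(1) removes it from V


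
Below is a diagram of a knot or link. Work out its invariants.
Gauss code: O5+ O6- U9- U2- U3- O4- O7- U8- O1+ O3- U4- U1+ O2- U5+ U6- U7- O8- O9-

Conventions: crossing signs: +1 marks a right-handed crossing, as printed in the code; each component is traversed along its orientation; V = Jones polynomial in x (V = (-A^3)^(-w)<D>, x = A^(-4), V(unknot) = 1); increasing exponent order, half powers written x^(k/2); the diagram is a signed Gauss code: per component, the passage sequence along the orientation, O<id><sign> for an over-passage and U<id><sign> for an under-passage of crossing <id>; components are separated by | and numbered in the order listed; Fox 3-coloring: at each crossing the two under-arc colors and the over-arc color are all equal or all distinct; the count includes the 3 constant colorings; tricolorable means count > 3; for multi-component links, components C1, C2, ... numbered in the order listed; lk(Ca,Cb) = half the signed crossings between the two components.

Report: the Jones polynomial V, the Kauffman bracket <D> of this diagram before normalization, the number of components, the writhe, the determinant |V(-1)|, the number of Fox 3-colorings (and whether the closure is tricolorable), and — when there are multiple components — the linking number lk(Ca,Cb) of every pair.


Jones polynomial: V(x) = -x^-6 + x^-5 - x^-4 + 2x^-3 - x^-2 + x^-1
<D> = -A^-11 + A^-7 - 2A^-3 + A - A^5 + A^9; writhe -5
components 1, writhe -5 (9 crossings)
3-colorings: 3 of 3^9, det 7 — not tricolorable
note: w = -5 shifts under R1 moves; the (-A^3)^(5) factor cancels that in V


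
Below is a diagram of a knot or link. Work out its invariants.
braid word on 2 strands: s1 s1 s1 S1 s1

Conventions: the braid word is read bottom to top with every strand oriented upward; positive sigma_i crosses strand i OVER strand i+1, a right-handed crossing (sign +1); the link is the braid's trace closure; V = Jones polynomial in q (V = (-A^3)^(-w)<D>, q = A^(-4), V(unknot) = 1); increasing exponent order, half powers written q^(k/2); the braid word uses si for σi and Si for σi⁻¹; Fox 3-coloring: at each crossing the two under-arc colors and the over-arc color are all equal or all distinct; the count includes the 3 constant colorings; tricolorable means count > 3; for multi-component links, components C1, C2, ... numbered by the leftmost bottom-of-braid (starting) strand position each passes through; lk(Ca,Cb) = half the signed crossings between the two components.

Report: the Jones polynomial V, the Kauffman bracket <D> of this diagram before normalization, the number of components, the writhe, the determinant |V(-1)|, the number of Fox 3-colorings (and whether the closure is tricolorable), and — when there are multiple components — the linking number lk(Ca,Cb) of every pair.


V = q + q^3 - q^4
<D> = A^-7 - A^-3 - A^5 (w = +3)
1 component over 5 crossings, w = +3
9 Fox colorings among 3^5, |V(-1)| = 3: tricolorable
why: one generator, power 3: the (2,3) torus pattern


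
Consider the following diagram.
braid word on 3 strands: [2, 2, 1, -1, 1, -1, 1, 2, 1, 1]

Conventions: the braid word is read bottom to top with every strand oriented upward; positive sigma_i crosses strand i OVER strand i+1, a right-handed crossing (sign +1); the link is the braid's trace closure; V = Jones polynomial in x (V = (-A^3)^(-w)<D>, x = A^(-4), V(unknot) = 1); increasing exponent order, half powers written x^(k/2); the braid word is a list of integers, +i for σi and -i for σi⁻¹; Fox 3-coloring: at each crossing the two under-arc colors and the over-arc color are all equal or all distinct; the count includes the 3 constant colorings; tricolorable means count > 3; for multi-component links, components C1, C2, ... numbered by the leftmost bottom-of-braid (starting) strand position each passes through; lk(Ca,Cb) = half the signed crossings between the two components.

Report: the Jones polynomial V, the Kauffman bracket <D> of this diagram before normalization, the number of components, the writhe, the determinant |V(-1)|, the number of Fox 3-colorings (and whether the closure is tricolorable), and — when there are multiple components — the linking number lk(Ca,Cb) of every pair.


V(x) = x^2 + x^4 - x^5 + x^6 - x^7
bracket: -A^-10 + A^-6 - A^-2 + A^2 + A^10, w = +6
1 component, writhe +6, over 10 crossings
det 5, colorings 3 of 3^10 — not tricolorable
observation: det 5 = |V(-1)|; not divisible by 3, so not tricolorable


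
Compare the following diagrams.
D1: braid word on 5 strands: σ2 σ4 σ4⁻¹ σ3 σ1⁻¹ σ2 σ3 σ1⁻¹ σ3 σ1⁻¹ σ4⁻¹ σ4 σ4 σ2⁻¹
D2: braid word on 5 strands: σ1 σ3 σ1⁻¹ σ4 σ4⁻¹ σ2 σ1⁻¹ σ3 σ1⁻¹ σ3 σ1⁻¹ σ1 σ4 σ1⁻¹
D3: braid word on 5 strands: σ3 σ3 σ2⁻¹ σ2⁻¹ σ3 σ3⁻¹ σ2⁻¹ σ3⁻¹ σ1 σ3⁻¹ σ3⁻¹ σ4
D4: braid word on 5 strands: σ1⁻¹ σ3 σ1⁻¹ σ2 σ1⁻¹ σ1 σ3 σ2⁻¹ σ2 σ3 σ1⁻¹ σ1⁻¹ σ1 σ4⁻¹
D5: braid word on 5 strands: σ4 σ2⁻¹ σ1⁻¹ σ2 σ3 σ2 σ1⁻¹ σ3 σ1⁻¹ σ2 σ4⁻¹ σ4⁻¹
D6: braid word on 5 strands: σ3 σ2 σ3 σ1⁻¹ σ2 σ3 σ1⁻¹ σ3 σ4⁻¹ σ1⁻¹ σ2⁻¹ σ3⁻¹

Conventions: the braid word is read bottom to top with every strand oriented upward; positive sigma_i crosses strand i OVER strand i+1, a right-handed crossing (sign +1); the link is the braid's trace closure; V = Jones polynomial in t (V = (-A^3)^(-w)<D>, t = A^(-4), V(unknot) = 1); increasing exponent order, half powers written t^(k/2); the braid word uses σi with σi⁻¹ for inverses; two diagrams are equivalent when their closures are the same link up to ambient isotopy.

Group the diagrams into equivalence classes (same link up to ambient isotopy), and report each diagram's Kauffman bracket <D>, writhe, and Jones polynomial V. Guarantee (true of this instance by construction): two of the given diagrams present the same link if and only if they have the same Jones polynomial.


equivalence classes: {D1, D2, D4, D5, D6} | {D3}
D1 (bracket -A^-6 + A^-2 - A^2 + 3A^6 - A^10 + A^14 - A^18; 14 crossings at w = +2): V = -t^-3 + t^-2 - t^-1 + 3 - t + t^2 - t^3
V(D2) = -t^-3 + t^-2 - t^-1 + 3 - t + t^2 - t^3  [14 crossings, <D> = -A^-6 + A^-2 - A^2 + 3A^6 - A^10 + A^14 - A^18, w = +2]
V(D3) = -t^-4 + t^-3 + t^-1  [12 crossings, <D> = A^-2 + A^6 - A^10, w = -2]
D4 (bracket -A^-12 + A^-8 - A^-4 + 3 - A^4 + A^8 - A^12; 14 crossings at w = 0): V = -t^-3 + t^-2 - t^-1 + 3 - t + t^2 - t^3
V(D5) = -t^-3 + t^-2 - t^-1 + 3 - t + t^2 - t^3  (w 0, c 12, <D> = -A^-12 + A^-8 - A^-4 + 3 - A^4 + A^8 - A^12)
V(D6) = -t^-3 + t^-2 - t^-1 + 3 - t + t^2 - t^3  (w 0, c 12, <D> = -A^-12 + A^-8 - A^-4 + 3 - A^4 + A^8 - A^12)
observation: comparing 6 Jones polynomials yields 2 groups
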